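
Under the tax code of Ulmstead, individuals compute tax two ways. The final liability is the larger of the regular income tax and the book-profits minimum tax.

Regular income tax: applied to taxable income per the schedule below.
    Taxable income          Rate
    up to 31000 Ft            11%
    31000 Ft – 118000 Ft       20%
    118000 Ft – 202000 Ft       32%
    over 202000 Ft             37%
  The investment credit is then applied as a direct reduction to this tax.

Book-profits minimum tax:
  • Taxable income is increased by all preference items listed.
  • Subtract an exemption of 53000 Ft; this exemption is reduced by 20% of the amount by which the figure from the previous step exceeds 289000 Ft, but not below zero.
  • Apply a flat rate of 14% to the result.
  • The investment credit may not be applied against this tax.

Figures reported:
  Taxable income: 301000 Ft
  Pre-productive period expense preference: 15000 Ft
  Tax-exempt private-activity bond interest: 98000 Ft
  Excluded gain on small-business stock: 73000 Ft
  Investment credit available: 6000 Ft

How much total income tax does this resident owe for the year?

Regular income tax:
  31000 Ft × 11% = 3410 Ft
  87000 Ft × 20% = 17400 Ft
  84000 Ft × 32% = 26880 Ft
  99000 Ft × 37% = 36630 Ft
  → 84320 Ft
  Less investment credit 6000 Ft → 78320 Ft

Book-profits minimum tax:
  Adjusted income: 301000 Ft + 15000 Ft + 98000 Ft + 73000 Ft = 487000 Ft
  Exemption: 53000 Ft − 20% × (487000 Ft − 289000 Ft) = 53000 Ft − 39600 Ft = 13400 Ft
  Base: 487000 Ft − 13400 Ft = 473600 Ft
  473600 Ft × 14% = 66304 Ft

78320 Ft > 66304 Ft, so the regular income tax governs.

78320 Ft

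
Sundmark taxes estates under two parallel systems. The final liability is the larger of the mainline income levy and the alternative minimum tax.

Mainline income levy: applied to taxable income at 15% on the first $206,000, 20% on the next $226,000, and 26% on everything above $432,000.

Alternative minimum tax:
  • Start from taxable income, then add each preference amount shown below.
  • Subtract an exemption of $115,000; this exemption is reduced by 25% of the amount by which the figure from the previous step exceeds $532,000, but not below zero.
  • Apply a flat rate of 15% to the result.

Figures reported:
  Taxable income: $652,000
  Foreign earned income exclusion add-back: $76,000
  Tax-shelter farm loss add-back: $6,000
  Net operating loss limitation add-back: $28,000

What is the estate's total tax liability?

Mainline income levy:
  $206,000 × 15% = $30,900
  $226,000 × 20% = $45,200
  $220,000 × 26% = $57,200
  → $133,300

Alternative minimum tax:
  Adjusted income: $652,000 + $76,000 + $6,000 + $28,000 = $762,000
  Exemption: $115,000 − 25% × ($762,000 − $532,000) = $115,000 − $57,500 = $57,500
  Base: $762,000 − $57,500 = $704,500
  $704,500 × 15% = $105,675

$133,300 > $105,675, so the mainline income levy governs.

$133,300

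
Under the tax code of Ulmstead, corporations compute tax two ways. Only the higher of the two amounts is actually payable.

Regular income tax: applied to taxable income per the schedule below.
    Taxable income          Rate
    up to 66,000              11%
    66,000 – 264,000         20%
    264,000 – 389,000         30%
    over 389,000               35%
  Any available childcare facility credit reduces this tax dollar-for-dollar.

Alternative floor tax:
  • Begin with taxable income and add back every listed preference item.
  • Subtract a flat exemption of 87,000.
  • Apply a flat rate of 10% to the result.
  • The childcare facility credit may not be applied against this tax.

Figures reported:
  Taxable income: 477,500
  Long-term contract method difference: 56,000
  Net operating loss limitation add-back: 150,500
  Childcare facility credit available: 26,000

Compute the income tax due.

Regular income tax:
  66,000 × 11% = 7,260
  198,000 × 20% = 39,600
  125,000 × 30% = 37,500
  88,500 × 35% = 30,975
  → 115,335
  Less childcare facility credit 26,000 → 89,335

Alternative floor tax:
  Adjusted income: 477,500 + 56,000 + 150,500 = 684,000
  Less exemption 87,000 → base 597,000
  597,000 × 10% = 59,700

89,335 > 59,700, so the regular income tax governs.

89,335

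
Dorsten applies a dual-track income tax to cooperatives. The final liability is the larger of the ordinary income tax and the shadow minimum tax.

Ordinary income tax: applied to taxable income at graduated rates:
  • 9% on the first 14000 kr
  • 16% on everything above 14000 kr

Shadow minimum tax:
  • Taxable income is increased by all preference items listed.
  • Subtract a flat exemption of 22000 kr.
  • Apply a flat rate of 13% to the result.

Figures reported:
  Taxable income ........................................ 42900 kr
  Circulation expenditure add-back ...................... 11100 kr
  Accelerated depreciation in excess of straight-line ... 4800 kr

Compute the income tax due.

Ordinary income tax:
  14000 kr × 9% = 1260 kr
  28900 kr × 16% = 4624 kr
  → 5884 kr

Shadow minimum tax:
  Adjusted income: 42900 kr + 11100 kr + 4800 kr = 58800 kr
  Less exemption 22000 kr → base 36800 kr
  36800 kr × 13% = 4784 kr

5884 kr > 4784 kr, so the ordinary income tax governs.

5884 kr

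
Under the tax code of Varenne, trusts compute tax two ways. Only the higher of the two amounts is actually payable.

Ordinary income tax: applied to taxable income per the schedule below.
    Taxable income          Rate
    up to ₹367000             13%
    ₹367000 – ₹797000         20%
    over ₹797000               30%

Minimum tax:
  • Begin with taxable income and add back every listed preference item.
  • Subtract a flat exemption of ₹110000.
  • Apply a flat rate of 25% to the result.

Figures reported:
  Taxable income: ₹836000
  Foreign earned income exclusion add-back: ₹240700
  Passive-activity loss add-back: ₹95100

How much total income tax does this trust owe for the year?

₹265450

Ordinary income tax:
  ₹367000 × 13% = ₹47710
  ₹430000 × 20% = ₹86000
  ₹39000 × 30% = ₹11700
  → ₹145410

Minimum tax:
  Adjusted income: ₹836000 + ₹240700 + ₹95100 = ₹1171800
  Less exemption ₹110000 → base ₹1061800
  ₹1061800 × 25% = ₹265450

₹265450 > ₹145410, so the minimum tax is the binding amount.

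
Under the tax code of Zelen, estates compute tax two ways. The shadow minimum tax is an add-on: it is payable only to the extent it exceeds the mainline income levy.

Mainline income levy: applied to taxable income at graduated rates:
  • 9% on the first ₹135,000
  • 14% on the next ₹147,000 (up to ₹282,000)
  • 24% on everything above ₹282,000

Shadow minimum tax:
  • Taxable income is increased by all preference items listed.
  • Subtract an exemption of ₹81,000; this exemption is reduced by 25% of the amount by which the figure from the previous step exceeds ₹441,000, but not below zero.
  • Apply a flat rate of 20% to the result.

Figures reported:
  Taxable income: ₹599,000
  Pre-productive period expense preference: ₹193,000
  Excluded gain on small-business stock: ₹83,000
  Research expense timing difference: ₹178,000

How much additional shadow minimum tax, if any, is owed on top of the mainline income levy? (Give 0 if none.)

₹101,790

Shadow minimum tax:
  Adjusted income: ₹599,000 + ₹193,000 + ₹83,000 + ₹178,000 = ₹1,053,000
  Exemption: 25% × (₹1,053,000 − ₹441,000) = ₹153,000 ≥ ₹81,000, so the exemption is fully phased out
  Base: ₹1,053,000 − ₹0 = ₹1,053,000
  ₹1,053,000 × 20% = ₹210,600

Mainline income levy:
  ₹135,000 × 9% = ₹12,150
  ₹147,000 × 14% = ₹20,580
  ₹317,000 × 24% = ₹76,080
  → ₹108,810

Excess of shadow minimum tax over mainline income levy: ₹210,600 − ₹108,810 = ₹101,790.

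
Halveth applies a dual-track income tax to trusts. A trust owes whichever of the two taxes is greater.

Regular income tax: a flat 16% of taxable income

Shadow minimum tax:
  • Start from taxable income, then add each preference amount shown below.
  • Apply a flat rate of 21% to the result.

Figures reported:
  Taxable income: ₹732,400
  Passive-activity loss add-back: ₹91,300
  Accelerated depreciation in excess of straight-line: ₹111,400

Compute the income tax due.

₹196,371

Regular income tax:
  ₹732,400 × 16% = ₹117,184

Shadow minimum tax:
  Adjusted income: ₹732,400 + ₹91,300 + ₹111,400 = ₹935,100
  ₹935,100 × 21% = ₹196,371

₹196,371 > ₹117,184, so the shadow minimum tax is the binding amount.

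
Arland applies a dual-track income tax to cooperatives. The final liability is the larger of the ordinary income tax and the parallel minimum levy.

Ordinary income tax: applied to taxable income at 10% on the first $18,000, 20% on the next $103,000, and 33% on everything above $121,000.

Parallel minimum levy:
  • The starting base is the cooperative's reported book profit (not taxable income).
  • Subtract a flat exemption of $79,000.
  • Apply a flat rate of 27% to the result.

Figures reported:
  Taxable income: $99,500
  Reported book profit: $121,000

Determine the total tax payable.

Ordinary income tax:
  $18,000 × 10% = $1,800
  $81,500 × 20% = $16,300
  → $18,100

Parallel minimum levy:
  Base (reported book profit): $121,000
  Less exemption $79,000 → base $42,000
  $42,000 × 27% = $11,340

$18,100 > $11,340, so the ordinary income tax governs.

$18,100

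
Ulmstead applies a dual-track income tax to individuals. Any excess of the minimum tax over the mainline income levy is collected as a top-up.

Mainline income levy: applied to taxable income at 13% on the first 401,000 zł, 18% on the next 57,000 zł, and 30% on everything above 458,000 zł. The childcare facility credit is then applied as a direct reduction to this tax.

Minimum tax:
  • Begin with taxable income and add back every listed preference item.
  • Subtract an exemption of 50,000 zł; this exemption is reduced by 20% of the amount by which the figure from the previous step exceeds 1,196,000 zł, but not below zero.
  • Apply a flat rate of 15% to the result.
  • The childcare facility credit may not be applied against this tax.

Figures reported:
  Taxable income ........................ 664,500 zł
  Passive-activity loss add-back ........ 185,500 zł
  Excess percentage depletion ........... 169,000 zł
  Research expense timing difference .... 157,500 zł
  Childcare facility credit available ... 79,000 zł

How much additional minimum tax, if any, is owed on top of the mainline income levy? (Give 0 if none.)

Mainline income levy:
  401,000 zł × 13% = 52,130 zł
  57,000 zł × 18% = 10,260 zł
  206,500 zł × 30% = 61,950 zł
  → 124,340 zł
  Less childcare facility credit 79,000 zł → 45,340 zł

Minimum tax:
  Adjusted income: 664,500 zł + 185,500 zł + 169,000 zł + 157,500 zł = 1,176,500 zł
  Exemption: 1,176,500 zł ≤ 1,196,000 zł, so full 50,000 zł applies
  Base: 1,176,500 zł − 50,000 zł = 1,126,500 zł
  1,126,500 zł × 15% = 168,975 zł

Excess of minimum tax over mainline income levy: 168,975 zł − 45,340 zł = 123,635 zł.

123,635 zł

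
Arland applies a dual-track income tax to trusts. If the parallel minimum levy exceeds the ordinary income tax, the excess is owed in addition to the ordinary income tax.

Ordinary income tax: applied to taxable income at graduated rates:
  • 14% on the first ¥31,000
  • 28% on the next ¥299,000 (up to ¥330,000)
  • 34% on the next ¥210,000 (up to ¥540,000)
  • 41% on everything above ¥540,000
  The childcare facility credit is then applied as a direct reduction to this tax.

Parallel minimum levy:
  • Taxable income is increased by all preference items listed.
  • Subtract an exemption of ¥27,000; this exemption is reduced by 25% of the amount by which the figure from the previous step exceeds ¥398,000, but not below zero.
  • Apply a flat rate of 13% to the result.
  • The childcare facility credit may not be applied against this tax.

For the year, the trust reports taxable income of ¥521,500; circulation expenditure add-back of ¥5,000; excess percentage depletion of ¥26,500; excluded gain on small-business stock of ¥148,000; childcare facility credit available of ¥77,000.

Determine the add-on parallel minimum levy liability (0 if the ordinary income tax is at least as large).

Ordinary income tax:
  ¥31,000 × 14% = ¥4,340
  ¥299,000 × 28% = ¥83,720
  ¥191,500 × 34% = ¥65,110
  → ¥153,170
  Less childcare facility credit ¥77,000 → ¥76,170

Parallel minimum levy:
  Adjusted income: ¥521,500 + ¥5,000 + ¥26,500 + ¥148,000 = ¥701,000
  Exemption: 25% × (¥701,000 − ¥398,000) = ¥75,750 ≥ ¥27,000, so the exemption is fully phased out
  Base: ¥701,000 − ¥0 = ¥701,000
  ¥701,000 × 13% = ¥91,130

Excess of parallel minimum levy over ordinary income tax: ¥91,130 − ¥76,170 = ¥14,960.

¥14,960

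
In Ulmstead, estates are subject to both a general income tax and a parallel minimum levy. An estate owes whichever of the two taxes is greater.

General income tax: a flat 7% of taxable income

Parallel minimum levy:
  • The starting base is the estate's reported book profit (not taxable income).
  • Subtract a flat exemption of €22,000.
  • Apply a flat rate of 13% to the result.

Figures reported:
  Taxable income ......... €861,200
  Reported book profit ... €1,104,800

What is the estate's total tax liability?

Parallel minimum levy:
  Base (reported book profit): €1,104,800
  Less exemption €22,000 → base €1,082,800
  €1,082,800 × 13% = €140,764

General income tax:
  €861,200 × 7% = €60,284

€140,764 > €60,284, so the parallel minimum levy is the binding amount.

€140,764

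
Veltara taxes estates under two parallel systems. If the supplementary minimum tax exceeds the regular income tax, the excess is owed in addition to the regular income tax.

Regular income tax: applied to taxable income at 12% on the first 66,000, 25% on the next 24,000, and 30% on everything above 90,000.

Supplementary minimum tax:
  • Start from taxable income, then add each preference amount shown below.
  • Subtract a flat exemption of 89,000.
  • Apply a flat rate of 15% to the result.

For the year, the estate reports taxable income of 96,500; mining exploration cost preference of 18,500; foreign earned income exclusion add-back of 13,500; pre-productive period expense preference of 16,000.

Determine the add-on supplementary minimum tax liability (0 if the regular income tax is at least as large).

0

Supplementary minimum tax:
  Adjusted income: 96,500 + 18,500 + 13,500 + 16,000 = 144,500
  Less exemption 89,000 → base 55,500
  55,500 × 15% = 8,325

Regular income tax:
  66,000 × 12% = 7,920
  24,000 × 25% = 6,000
  6,500 × 30% = 1,950
  → 15,870

8,325 ≤ 15,870, so no add-on is due.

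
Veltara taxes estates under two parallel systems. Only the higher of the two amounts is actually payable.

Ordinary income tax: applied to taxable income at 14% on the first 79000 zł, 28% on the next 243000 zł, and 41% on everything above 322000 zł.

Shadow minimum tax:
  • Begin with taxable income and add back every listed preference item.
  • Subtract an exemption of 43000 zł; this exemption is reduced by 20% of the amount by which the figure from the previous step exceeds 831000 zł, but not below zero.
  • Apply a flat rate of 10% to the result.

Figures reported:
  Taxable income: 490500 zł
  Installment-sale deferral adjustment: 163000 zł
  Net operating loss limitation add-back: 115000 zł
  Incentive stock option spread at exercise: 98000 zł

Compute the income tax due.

148185 zł

Ordinary income tax:
  79000 zł × 14% = 11060 zł
  243000 zł × 28% = 68040 zł
  168500 zł × 41% = 69085 zł
  → 148185 zł

Shadow minimum tax:
  Adjusted income: 490500 zł + 163000 zł + 115000 zł + 98000 zł = 866500 zł
  Exemption: 43000 zł − 20% × (866500 zł − 831000 zł) = 43000 zł − 7100 zł = 35900 zł
  Base: 866500 zł − 35900 zł = 830600 zł
  830600 zł × 10% = 83060 zł

148185 zł > 83060 zł, so the ordinary income tax governs.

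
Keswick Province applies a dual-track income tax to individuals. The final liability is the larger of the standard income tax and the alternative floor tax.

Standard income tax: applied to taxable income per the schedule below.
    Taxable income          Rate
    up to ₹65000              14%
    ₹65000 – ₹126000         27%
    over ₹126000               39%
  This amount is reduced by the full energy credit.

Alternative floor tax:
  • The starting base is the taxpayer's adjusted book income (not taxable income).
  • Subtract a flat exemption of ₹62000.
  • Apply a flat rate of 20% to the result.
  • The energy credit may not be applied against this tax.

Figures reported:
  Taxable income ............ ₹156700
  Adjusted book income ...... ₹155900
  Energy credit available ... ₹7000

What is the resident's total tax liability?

Standard income tax:
  ₹65000 × 14% = ₹9100
  ₹61000 × 27% = ₹16470
  ₹30700 × 39% = ₹11973
  → ₹37543
  Less energy credit ₹7000 → ₹30543

Alternative floor tax:
  Base (adjusted book income): ₹155900
  Less exemption ₹62000 → base ₹93900
  ₹93900 × 20% = ₹18780

₹30543 > ₹18780, so the standard income tax governs.

₹30543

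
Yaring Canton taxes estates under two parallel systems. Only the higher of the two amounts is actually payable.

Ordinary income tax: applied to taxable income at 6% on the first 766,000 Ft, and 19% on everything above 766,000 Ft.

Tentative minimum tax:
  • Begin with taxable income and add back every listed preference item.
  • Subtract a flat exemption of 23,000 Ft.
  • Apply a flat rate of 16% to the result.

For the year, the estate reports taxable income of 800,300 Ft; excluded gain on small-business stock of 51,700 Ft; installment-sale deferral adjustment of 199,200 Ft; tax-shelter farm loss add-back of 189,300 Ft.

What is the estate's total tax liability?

Ordinary income tax:
  766,000 Ft × 6% = 45,960 Ft
  34,300 Ft × 19% = 6,517 Ft
  → 52,477 Ft

Tentative minimum tax:
  Adjusted income: 800,300 Ft + 51,700 Ft + 199,200 Ft + 189,300 Ft = 1,240,500 Ft
  Less exemption 23,000 Ft → base 1,217,500 Ft
  1,217,500 Ft × 16% = 194,800 Ft

194,800 Ft > 52,477 Ft, so the tentative minimum tax is the binding amount.

194,800 Ft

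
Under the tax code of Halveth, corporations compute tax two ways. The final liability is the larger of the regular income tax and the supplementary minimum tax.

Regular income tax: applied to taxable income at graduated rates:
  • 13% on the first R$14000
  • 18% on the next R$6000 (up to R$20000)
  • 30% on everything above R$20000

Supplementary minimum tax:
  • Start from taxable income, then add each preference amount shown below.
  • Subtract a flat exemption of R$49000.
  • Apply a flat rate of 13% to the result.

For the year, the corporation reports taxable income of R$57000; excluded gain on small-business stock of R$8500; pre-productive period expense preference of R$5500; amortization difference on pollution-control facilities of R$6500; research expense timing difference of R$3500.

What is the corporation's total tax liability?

Supplementary minimum tax:
  Adjusted income: R$57000 + R$8500 + R$5500 + R$6500 + R$3500 = R$81000
  Less exemption R$49000 → base R$32000
  R$32000 × 13% = R$4160

Regular income tax:
  R$14000 × 13% = R$1820
  R$6000 × 18% = R$1080
  R$37000 × 30% = R$11100
  → R$14000

R$14000 > R$4160, so the regular income tax governs.

R$14000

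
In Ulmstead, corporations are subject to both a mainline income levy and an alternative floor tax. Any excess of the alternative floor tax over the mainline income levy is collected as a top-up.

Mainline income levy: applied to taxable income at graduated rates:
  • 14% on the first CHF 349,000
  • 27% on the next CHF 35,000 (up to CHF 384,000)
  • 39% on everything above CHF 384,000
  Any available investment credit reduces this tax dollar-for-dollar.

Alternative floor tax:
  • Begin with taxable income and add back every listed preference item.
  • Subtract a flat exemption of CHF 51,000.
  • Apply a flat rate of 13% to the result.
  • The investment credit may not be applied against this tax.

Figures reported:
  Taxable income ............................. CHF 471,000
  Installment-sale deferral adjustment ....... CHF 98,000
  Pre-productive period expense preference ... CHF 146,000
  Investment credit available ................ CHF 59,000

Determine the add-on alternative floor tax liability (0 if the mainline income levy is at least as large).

CHF 53,080

Alternative floor tax:
  Adjusted income: CHF 471,000 + CHF 98,000 + CHF 146,000 = CHF 715,000
  Less exemption CHF 51,000 → base CHF 664,000
  CHF 664,000 × 13% = CHF 86,320

Mainline income levy:
  CHF 349,000 × 14% = CHF 48,860
  CHF 35,000 × 27% = CHF 9,450
  CHF 87,000 × 39% = CHF 33,930
  → CHF 92,240
  Less investment credit CHF 59,000 → CHF 33,240

Excess of alternative floor tax over mainline income levy: CHF 86,320 − CHF 33,240 = CHF 53,080.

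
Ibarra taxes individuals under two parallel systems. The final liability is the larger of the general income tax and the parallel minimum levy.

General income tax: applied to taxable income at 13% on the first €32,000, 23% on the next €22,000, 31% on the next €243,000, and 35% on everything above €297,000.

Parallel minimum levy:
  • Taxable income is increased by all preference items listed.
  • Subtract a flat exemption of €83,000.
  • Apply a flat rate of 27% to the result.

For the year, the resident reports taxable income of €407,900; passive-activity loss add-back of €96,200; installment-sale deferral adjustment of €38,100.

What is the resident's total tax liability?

€123,984

General income tax:
  €32,000 × 13% = €4,160
  €22,000 × 23% = €5,060
  €243,000 × 31% = €75,330
  €110,900 × 35% = €38,815
  → €123,365

Parallel minimum levy:
  Adjusted income: €407,900 + €96,200 + €38,100 = €542,200
  Less exemption €83,000 → base €459,200
  €459,200 × 27% = €123,984

€123,984 > €123,365, so the parallel minimum levy is the binding amount.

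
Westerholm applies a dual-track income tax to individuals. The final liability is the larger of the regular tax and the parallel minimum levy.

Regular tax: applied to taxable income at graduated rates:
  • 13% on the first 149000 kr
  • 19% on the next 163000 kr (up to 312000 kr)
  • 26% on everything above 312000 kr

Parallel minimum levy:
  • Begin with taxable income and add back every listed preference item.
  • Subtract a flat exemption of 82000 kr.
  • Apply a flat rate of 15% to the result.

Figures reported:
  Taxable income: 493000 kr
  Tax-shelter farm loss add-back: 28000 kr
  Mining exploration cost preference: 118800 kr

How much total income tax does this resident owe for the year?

Regular tax:
  149000 kr × 13% = 19370 kr
  163000 kr × 19% = 30970 kr
  181000 kr × 26% = 47060 kr
  → 97400 kr

Parallel minimum levy:
  Adjusted income: 493000 kr + 28000 kr + 118800 kr = 639800 kr
  Less exemption 82000 kr → base 557800 kr
  557800 kr × 15% = 83670 kr

97400 kr > 83670 kr, so the regular tax governs.

97400 kr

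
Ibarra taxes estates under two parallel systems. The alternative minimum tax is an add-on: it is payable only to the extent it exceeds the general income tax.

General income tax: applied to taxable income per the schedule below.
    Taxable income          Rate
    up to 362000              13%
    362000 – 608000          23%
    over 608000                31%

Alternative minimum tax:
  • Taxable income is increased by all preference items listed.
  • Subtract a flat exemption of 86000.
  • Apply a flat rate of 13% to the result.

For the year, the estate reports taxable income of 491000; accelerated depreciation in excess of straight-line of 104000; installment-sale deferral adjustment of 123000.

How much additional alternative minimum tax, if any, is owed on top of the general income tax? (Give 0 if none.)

5430

General income tax:
  362000 × 13% = 47060
  129000 × 23% = 29670
  → 76730

Alternative minimum tax:
  Adjusted income: 491000 + 104000 + 123000 = 718000
  Less exemption 86000 → base 632000
  632000 × 13% = 82160

Excess of alternative minimum tax over general income tax: 82160 − 76730 = 5430.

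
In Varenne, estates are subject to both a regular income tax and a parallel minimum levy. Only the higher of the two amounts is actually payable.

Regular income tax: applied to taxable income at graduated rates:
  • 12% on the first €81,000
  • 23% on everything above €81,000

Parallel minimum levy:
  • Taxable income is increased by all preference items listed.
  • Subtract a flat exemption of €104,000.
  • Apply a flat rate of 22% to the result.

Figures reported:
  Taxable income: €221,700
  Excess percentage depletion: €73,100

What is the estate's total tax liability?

Regular income tax:
  €81,000 × 12% = €9,720
  €140,700 × 23% = €32,361
  → €42,081

Parallel minimum levy:
  Adjusted income: €221,700 + €73,100 = €294,800
  Less exemption €104,000 → base €190,800
  €190,800 × 22% = €41,976

€42,081 > €41,976, so the regular income tax governs.

€42,081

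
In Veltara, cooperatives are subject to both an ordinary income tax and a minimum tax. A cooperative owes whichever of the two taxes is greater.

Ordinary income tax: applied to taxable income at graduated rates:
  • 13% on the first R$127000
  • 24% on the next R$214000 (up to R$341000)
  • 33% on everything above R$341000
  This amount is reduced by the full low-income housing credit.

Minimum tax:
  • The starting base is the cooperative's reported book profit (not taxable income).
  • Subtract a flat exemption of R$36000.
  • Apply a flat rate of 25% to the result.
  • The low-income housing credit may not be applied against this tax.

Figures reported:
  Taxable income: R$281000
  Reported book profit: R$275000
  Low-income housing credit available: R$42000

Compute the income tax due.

R$59750

Ordinary income tax:
  R$127000 × 13% = R$16510
  R$154000 × 24% = R$36960
  → R$53470
  Less low-income housing credit R$42000 → R$11470

Minimum tax:
  Base (reported book profit): R$275000
  Less exemption R$36000 → base R$239000
  R$239000 × 25% = R$59750

R$59750 > R$11470, so the minimum tax is the binding amount.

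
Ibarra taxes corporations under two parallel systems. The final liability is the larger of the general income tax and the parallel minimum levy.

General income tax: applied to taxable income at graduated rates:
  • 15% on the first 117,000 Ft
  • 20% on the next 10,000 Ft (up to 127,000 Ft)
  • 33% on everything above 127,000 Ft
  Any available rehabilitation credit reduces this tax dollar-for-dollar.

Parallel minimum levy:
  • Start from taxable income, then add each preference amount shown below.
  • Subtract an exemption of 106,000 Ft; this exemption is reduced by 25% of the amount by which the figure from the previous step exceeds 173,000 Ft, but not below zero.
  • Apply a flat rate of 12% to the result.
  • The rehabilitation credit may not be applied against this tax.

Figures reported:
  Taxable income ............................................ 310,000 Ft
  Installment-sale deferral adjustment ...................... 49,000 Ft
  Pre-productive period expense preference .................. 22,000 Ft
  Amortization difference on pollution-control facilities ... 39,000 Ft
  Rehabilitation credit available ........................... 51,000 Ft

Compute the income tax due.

45,090 Ft

General income tax:
  117,000 Ft × 15% = 17,550 Ft
  10,000 Ft × 20% = 2,000 Ft
  183,000 Ft × 33% = 60,390 Ft
  → 79,940 Ft
  Less rehabilitation credit 51,000 Ft → 28,940 Ft

Parallel minimum levy:
  Adjusted income: 310,000 Ft + 49,000 Ft + 22,000 Ft + 39,000 Ft = 420,000 Ft
  Exemption: 106,000 Ft − 25% × (420,000 Ft − 173,000 Ft) = 106,000 Ft − 61,750 Ft = 44,250 Ft
  Base: 420,000 Ft − 44,250 Ft = 375,750 Ft
  375,750 Ft × 12% = 45,090 Ft

45,090 Ft > 28,940 Ft, so the parallel minimum levy is the binding amount.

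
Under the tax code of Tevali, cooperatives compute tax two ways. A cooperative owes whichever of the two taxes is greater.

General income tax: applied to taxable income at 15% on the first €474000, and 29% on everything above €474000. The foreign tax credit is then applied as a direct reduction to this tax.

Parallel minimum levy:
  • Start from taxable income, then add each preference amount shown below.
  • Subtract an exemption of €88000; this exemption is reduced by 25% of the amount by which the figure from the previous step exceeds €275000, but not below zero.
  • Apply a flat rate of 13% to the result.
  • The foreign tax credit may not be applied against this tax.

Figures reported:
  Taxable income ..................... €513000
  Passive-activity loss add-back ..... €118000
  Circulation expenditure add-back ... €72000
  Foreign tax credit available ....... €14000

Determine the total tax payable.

Parallel minimum levy:
  Adjusted income: €513000 + €118000 + €72000 = €703000
  Exemption: 25% × (€703000 − €275000) = €107000 ≥ €88000, so the exemption is fully phased out
  Base: €703000 − €0 = €703000
  €703000 × 13% = €91390

General income tax:
  €474000 × 15% = €71100
  €39000 × 29% = €11310
  → €82410
  Less foreign tax credit €14000 → €68410

€91390 > €68410, so the parallel minimum levy is the binding amount.

€91390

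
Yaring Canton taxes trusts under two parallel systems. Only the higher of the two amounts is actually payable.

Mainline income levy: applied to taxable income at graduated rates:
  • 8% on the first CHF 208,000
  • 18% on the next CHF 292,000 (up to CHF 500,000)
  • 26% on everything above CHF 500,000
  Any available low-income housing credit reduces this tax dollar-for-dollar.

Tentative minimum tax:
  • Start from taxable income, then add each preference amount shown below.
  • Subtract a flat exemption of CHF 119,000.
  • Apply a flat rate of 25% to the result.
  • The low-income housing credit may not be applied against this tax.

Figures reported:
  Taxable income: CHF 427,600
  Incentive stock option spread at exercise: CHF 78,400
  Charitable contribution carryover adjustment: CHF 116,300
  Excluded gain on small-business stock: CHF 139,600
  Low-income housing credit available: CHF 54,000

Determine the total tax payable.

Mainline income levy:
  CHF 208,000 × 8% = CHF 16,640
  CHF 219,600 × 18% = CHF 39,528
  → CHF 56,168
  Less low-income housing credit CHF 54,000 → CHF 2,168

Tentative minimum tax:
  Adjusted income: CHF 427,600 + CHF 78,400 + CHF 116,300 + CHF 139,600 = CHF 761,900
  Less exemption CHF 119,000 → base CHF 642,900
  CHF 642,900 × 25% = CHF 160,725

CHF 160,725 > CHF 2,168, so the tentative minimum tax is the binding amount.

CHF 160,725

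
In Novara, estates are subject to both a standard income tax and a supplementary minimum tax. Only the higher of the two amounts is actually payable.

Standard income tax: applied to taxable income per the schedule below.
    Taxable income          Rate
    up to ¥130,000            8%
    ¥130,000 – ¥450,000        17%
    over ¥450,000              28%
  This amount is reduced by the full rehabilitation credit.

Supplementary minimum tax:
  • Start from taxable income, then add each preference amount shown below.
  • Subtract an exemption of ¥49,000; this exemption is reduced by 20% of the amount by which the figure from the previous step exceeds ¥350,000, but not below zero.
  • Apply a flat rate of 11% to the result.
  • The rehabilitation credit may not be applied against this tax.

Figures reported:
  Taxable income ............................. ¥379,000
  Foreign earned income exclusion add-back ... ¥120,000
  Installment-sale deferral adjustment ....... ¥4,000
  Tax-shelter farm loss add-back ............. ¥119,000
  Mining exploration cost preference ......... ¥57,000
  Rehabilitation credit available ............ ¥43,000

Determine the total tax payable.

Standard income tax:
  ¥130,000 × 8% = ¥10,400
  ¥249,000 × 17% = ¥42,330
  → ¥52,730
  Less rehabilitation credit ¥43,000 → ¥9,730

Supplementary minimum tax:
  Adjusted income: ¥379,000 + ¥120,000 + ¥4,000 + ¥119,000 + ¥57,000 = ¥679,000
  Exemption: 20% × (¥679,000 − ¥350,000) = ¥65,800 ≥ ¥49,000, so the exemption is fully phased out
  Base: ¥679,000 − ¥0 = ¥679,000
  ¥679,000 × 11% = ¥74,690

¥74,690 > ¥9,730, so the supplementary minimum tax is the binding amount.

¥74,690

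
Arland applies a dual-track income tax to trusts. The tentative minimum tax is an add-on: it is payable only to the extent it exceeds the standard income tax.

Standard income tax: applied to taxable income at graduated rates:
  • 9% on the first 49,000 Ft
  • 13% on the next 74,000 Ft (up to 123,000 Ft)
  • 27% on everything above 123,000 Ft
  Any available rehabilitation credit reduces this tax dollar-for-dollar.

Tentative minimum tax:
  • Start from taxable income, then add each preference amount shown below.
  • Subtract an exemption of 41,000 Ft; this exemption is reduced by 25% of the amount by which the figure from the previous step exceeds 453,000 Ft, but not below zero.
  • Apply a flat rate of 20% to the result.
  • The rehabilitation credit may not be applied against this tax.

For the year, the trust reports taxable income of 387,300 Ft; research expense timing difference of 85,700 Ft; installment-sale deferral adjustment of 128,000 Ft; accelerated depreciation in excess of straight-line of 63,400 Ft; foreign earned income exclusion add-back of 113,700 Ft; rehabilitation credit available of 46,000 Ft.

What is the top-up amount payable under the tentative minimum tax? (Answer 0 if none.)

116,229 Ft

Standard income tax:
  49,000 Ft × 9% = 4,410 Ft
  74,000 Ft × 13% = 9,620 Ft
  264,300 Ft × 27% = 71,361 Ft
  → 85,391 Ft
  Less rehabilitation credit 46,000 Ft → 39,391 Ft

Tentative minimum tax:
  Adjusted income: 387,300 Ft + 85,700 Ft + 128,000 Ft + 63,400 Ft + 113,700 Ft = 778,100 Ft
  Exemption: 25% × (778,100 Ft − 453,000 Ft) = 81,275 Ft ≥ 41,000 Ft, so the exemption is fully phased out
  Base: 778,100 Ft − 0 Ft = 778,100 Ft
  778,100 Ft × 20% = 155,620 Ft

Excess of tentative minimum tax over standard income tax: 155,620 Ft − 39,391 Ft = 116,229 Ft.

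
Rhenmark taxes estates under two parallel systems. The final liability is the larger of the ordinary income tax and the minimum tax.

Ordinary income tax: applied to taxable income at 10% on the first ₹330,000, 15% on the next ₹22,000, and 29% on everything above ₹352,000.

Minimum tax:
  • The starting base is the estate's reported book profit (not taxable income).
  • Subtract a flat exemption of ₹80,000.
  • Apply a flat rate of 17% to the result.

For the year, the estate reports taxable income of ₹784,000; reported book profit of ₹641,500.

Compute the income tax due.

₹161,580

Ordinary income tax:
  ₹330,000 × 10% = ₹33,000
  ₹22,000 × 15% = ₹3,300
  ₹432,000 × 29% = ₹125,280
  → ₹161,580

Minimum tax:
  Base (reported book profit): ₹641,500
  Less exemption ₹80,000 → base ₹561,500
  ₹561,500 × 17% = ₹95,455

₹161,580 > ₹95,455, so the ordinary income tax governs.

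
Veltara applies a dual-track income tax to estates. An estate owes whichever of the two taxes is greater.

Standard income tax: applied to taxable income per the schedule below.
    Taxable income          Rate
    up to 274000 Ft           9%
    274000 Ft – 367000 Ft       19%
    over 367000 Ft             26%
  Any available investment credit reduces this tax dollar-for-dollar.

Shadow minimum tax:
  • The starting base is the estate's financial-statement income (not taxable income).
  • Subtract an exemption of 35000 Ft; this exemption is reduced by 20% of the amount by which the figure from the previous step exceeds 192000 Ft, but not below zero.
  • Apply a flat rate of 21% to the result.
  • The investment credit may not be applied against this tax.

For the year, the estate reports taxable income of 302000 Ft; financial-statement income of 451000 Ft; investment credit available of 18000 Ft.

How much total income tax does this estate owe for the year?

94710 Ft

Shadow minimum tax:
  Base (financial-statement income): 451000 Ft
  Exemption: 20% × (451000 Ft − 192000 Ft) = 51800 Ft ≥ 35000 Ft, so the exemption is fully phased out
  Base: 451000 Ft − 0 Ft = 451000 Ft
  451000 Ft × 21% = 94710 Ft

Standard income tax:
  274000 Ft × 9% = 24660 Ft
  28000 Ft × 19% = 5320 Ft
  → 29980 Ft
  Less investment credit 18000 Ft → 11980 Ft

94710 Ft > 11980 Ft, so the shadow minimum tax is the binding amount.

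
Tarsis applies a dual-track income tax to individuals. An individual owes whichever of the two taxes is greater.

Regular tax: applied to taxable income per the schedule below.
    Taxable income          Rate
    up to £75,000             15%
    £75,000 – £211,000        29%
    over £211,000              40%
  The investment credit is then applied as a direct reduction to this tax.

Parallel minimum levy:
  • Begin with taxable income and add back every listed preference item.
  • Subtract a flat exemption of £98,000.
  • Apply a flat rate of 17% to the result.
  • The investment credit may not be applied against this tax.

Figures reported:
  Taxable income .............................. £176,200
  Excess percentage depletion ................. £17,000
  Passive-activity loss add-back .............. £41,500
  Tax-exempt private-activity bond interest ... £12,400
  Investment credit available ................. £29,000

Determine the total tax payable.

Parallel minimum levy:
  Adjusted income: £176,200 + £17,000 + £41,500 + £12,400 = £247,100
  Less exemption £98,000 → base £149,100
  £149,100 × 17% = £25,347

Regular tax:
  £75,000 × 15% = £11,250
  £101,200 × 29% = £29,348
  → £40,598
  Less investment credit £29,000 → £11,598

£25,347 > £11,598, so the parallel minimum levy is the binding amount.

£25,347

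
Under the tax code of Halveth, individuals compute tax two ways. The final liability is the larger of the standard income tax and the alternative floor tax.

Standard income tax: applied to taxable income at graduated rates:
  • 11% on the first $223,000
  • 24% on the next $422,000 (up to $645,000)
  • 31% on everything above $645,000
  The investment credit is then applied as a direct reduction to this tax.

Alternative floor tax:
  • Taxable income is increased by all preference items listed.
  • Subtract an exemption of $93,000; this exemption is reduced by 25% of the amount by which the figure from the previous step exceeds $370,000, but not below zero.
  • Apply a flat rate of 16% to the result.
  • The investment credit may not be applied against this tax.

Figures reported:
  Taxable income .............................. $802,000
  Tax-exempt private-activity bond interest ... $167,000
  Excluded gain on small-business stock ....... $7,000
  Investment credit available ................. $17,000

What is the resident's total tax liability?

Standard income tax:
  $223,000 × 11% = $24,530
  $422,000 × 24% = $101,280
  $157,000 × 31% = $48,670
  → $174,480
  Less investment credit $17,000 → $157,480

Alternative floor tax:
  Adjusted income: $802,000 + $167,000 + $7,000 = $976,000
  Exemption: 25% × ($976,000 − $370,000) = $151,500 ≥ $93,000, so the exemption is fully phased out
  Base: $976,000 − $0 = $976,000
  $976,000 × 16% = $156,160

$157,480 > $156,160, so the standard income tax governs.

$157,480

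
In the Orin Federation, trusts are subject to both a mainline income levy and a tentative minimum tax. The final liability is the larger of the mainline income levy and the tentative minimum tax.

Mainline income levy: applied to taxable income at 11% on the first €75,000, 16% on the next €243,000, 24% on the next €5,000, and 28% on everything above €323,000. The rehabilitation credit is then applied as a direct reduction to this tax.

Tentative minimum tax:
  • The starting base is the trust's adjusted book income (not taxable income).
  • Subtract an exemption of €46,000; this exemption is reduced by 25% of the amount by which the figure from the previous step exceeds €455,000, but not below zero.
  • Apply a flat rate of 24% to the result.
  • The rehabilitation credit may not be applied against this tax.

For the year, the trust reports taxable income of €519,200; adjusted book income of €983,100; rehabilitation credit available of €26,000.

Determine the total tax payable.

€235,944

Tentative minimum tax:
  Base (adjusted book income): €983,100
  Exemption: 25% × (€983,100 − €455,000) = €132,025 ≥ €46,000, so the exemption is fully phased out
  Base: €983,100 − €0 = €983,100
  €983,100 × 24% = €235,944

Mainline income levy:
  €75,000 × 11% = €8,250
  €243,000 × 16% = €38,880
  €5,000 × 24% = €1,200
  €196,200 × 28% = €54,936
  → €103,266
  Less rehabilitation credit €26,000 → €77,266

€235,944 > €77,266, so the tentative minimum tax is the binding amount.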